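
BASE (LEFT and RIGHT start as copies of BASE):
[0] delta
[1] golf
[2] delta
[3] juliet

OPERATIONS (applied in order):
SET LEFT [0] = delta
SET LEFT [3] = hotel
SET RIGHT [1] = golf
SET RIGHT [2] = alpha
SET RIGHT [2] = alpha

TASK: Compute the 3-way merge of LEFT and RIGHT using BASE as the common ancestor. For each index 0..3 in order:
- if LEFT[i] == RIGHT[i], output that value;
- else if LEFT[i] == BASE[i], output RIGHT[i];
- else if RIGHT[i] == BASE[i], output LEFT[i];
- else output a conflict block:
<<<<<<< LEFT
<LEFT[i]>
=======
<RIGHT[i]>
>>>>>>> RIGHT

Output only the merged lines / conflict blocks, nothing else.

Final LEFT:  [delta, golf, delta, hotel]
Final RIGHT: [delta, golf, alpha, juliet]
i=0: L=delta R=delta -> agree -> delta
i=1: L=golf R=golf -> agree -> golf
i=2: L=delta=BASE, R=alpha -> take RIGHT -> alpha
i=3: L=hotel, R=juliet=BASE -> take LEFT -> hotel

Answer: delta
golf
alpha
hotel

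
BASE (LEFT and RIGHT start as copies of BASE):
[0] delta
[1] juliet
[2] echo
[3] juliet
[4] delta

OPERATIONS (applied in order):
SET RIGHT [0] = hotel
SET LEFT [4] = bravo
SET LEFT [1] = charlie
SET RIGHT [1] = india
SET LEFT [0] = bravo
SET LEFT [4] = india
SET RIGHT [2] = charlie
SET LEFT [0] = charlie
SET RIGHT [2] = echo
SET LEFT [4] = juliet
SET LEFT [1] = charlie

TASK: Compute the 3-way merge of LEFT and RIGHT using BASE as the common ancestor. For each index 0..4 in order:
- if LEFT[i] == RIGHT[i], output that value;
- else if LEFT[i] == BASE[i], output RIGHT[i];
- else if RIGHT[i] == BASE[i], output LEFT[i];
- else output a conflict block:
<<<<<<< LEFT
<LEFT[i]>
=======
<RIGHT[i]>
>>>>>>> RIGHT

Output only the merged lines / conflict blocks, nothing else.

Answer: <<<<<<< LEFT
charlie
=======
hotel
>>>>>>> RIGHT
<<<<<<< LEFT
charlie
=======
india
>>>>>>> RIGHT
echo
juliet
juliet

Derivation:
Final LEFT:  [charlie, charlie, echo, juliet, juliet]
Final RIGHT: [hotel, india, echo, juliet, delta]
i=0: BASE=delta L=charlie R=hotel all differ -> CONFLICT
i=1: BASE=juliet L=charlie R=india all differ -> CONFLICT
i=2: L=echo R=echo -> agree -> echo
i=3: L=juliet R=juliet -> agree -> juliet
i=4: L=juliet, R=delta=BASE -> take LEFT -> juliet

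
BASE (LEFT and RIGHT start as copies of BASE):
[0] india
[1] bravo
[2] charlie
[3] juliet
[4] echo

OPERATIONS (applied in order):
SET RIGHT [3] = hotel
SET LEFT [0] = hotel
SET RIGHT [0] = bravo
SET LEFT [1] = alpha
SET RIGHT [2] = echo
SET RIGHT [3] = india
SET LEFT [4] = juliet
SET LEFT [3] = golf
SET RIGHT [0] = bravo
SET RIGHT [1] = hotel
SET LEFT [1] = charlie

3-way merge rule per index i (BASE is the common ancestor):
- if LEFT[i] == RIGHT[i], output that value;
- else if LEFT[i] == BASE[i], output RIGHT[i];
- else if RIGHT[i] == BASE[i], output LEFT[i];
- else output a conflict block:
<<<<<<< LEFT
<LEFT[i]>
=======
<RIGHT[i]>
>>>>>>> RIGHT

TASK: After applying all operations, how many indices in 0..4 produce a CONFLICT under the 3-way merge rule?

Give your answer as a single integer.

Answer: 3

Derivation:
Final LEFT:  [hotel, charlie, charlie, golf, juliet]
Final RIGHT: [bravo, hotel, echo, india, echo]
i=0: BASE=india L=hotel R=bravo all differ -> CONFLICT
i=1: BASE=bravo L=charlie R=hotel all differ -> CONFLICT
i=2: L=charlie=BASE, R=echo -> take RIGHT -> echo
i=3: BASE=juliet L=golf R=india all differ -> CONFLICT
i=4: L=juliet, R=echo=BASE -> take LEFT -> juliet
Conflict count: 3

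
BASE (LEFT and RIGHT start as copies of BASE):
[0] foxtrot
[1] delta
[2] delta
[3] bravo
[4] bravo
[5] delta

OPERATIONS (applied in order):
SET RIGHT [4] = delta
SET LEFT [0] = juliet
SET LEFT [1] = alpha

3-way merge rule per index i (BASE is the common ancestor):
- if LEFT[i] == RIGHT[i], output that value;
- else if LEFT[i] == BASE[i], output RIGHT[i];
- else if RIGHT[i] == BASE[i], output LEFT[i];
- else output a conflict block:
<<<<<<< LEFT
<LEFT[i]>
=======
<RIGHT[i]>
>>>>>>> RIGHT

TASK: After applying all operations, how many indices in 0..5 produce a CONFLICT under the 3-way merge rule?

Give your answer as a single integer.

Answer: 0

Derivation:
Final LEFT:  [juliet, alpha, delta, bravo, bravo, delta]
Final RIGHT: [foxtrot, delta, delta, bravo, delta, delta]
i=0: L=juliet, R=foxtrot=BASE -> take LEFT -> juliet
i=1: L=alpha, R=delta=BASE -> take LEFT -> alpha
i=2: L=delta R=delta -> agree -> delta
i=3: L=bravo R=bravo -> agree -> bravo
i=4: L=bravo=BASE, R=delta -> take RIGHT -> delta
i=5: L=delta R=delta -> agree -> delta
Conflict count: 0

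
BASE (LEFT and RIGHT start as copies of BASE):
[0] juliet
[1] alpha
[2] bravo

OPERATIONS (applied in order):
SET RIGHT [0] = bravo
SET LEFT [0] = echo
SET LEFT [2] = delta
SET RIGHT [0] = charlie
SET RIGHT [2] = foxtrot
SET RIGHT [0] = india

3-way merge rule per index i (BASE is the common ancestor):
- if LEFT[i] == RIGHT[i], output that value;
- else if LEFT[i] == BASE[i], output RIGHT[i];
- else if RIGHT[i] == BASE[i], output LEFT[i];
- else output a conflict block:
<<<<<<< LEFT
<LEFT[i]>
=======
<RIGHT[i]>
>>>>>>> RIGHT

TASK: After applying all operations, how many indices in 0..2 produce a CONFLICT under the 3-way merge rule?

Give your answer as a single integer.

Answer: 2

Derivation:
Final LEFT:  [echo, alpha, delta]
Final RIGHT: [india, alpha, foxtrot]
i=0: BASE=juliet L=echo R=india all differ -> CONFLICT
i=1: L=alpha R=alpha -> agree -> alpha
i=2: BASE=bravo L=delta R=foxtrot all differ -> CONFLICT
Conflict count: 2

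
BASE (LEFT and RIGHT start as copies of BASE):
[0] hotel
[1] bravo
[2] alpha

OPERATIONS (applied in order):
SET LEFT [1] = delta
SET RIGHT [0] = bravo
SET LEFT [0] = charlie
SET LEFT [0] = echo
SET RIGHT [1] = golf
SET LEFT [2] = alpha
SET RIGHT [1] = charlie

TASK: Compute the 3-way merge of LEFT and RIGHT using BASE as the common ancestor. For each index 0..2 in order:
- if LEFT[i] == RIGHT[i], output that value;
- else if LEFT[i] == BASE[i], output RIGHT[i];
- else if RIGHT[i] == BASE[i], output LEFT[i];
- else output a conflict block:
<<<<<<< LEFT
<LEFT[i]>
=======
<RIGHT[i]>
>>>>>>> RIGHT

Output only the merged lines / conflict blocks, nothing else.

Final LEFT:  [echo, delta, alpha]
Final RIGHT: [bravo, charlie, alpha]
i=0: BASE=hotel L=echo R=bravo all differ -> CONFLICT
i=1: BASE=bravo L=delta R=charlie all differ -> CONFLICT
i=2: L=alpha R=alpha -> agree -> alpha

Answer: <<<<<<< LEFT
echo
=======
bravo
>>>>>>> RIGHT
<<<<<<< LEFT
delta
=======
charlie
>>>>>>> RIGHT
alpha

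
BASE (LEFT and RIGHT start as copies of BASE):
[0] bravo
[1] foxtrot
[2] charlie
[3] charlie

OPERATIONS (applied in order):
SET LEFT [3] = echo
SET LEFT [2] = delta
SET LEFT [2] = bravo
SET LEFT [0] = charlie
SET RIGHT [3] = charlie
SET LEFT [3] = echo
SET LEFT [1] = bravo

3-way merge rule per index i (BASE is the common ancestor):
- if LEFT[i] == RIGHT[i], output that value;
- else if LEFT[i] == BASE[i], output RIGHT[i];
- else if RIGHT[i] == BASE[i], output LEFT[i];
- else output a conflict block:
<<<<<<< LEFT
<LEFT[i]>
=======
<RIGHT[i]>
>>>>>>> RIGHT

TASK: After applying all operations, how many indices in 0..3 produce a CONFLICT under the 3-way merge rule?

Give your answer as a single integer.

Answer: 0

Derivation:
Final LEFT:  [charlie, bravo, bravo, echo]
Final RIGHT: [bravo, foxtrot, charlie, charlie]
i=0: L=charlie, R=bravo=BASE -> take LEFT -> charlie
i=1: L=bravo, R=foxtrot=BASE -> take LEFT -> bravo
i=2: L=bravo, R=charlie=BASE -> take LEFT -> bravo
i=3: L=echo, R=charlie=BASE -> take LEFT -> echo
Conflict count: 0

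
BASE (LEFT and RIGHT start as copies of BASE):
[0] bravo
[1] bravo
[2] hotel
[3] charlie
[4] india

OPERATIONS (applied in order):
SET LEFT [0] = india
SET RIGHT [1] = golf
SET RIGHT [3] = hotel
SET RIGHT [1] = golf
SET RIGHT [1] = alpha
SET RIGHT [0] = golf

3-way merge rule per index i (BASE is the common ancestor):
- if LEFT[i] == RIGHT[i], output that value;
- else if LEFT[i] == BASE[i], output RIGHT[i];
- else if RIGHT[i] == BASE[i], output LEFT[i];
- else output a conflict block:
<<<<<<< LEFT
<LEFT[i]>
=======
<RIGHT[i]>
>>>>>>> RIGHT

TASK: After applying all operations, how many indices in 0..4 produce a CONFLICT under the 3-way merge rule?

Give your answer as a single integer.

Answer: 1

Derivation:
Final LEFT:  [india, bravo, hotel, charlie, india]
Final RIGHT: [golf, alpha, hotel, hotel, india]
i=0: BASE=bravo L=india R=golf all differ -> CONFLICT
i=1: L=bravo=BASE, R=alpha -> take RIGHT -> alpha
i=2: L=hotel R=hotel -> agree -> hotel
i=3: L=charlie=BASE, R=hotel -> take RIGHT -> hotel
i=4: L=india R=india -> agree -> india
Conflict count: 1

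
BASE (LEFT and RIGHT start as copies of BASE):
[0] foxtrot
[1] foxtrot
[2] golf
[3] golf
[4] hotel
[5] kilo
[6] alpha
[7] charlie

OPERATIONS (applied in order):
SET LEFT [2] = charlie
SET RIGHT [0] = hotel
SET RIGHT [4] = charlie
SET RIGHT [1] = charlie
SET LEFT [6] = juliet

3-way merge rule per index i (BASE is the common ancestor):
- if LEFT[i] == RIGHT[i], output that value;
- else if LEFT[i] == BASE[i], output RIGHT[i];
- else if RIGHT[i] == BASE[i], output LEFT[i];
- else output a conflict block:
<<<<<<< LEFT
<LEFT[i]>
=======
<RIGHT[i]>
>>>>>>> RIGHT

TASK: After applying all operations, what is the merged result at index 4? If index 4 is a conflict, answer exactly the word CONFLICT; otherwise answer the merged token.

Answer: charlie

Derivation:
Final LEFT:  [foxtrot, foxtrot, charlie, golf, hotel, kilo, juliet, charlie]
Final RIGHT: [hotel, charlie, golf, golf, charlie, kilo, alpha, charlie]
i=0: L=foxtrot=BASE, R=hotel -> take RIGHT -> hotel
i=1: L=foxtrot=BASE, R=charlie -> take RIGHT -> charlie
i=2: L=charlie, R=golf=BASE -> take LEFT -> charlie
i=3: L=golf R=golf -> agree -> golf
i=4: L=hotel=BASE, R=charlie -> take RIGHT -> charlie
i=5: L=kilo R=kilo -> agree -> kilo
i=6: L=juliet, R=alpha=BASE -> take LEFT -> juliet
i=7: L=charlie R=charlie -> agree -> charlie
Index 4 -> charlie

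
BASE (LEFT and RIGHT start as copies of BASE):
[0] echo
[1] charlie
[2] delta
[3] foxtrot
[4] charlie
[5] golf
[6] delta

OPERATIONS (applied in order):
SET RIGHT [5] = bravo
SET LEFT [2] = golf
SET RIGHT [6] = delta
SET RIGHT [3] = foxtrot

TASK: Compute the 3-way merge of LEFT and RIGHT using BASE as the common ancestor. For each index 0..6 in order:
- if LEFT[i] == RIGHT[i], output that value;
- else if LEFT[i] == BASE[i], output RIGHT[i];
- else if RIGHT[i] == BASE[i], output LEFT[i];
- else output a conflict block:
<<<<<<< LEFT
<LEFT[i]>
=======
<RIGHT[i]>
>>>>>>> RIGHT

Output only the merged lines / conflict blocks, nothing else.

Final LEFT:  [echo, charlie, golf, foxtrot, charlie, golf, delta]
Final RIGHT: [echo, charlie, delta, foxtrot, charlie, bravo, delta]
i=0: L=echo R=echo -> agree -> echo
i=1: L=charlie R=charlie -> agree -> charlie
i=2: L=golf, R=delta=BASE -> take LEFT -> golf
i=3: L=foxtrot R=foxtrot -> agree -> foxtrot
i=4: L=charlie R=charlie -> agree -> charlie
i=5: L=golf=BASE, R=bravo -> take RIGHT -> bravo
i=6: L=delta R=delta -> agree -> delta

Answer: echo
charlie
golf
foxtrot
charlie
bravo
delta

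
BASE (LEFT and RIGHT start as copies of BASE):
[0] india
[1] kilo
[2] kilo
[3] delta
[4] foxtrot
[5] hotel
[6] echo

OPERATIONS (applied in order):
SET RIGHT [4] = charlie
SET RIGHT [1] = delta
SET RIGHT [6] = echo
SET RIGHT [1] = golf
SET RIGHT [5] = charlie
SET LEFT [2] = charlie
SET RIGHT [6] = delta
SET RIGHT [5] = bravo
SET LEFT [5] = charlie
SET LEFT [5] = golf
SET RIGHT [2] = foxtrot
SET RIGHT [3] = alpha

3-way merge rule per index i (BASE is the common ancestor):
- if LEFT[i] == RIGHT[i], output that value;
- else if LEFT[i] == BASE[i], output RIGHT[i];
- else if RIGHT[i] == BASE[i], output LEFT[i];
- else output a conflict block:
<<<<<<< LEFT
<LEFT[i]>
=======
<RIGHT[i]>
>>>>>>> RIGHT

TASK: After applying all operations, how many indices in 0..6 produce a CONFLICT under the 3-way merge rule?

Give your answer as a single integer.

Answer: 2

Derivation:
Final LEFT:  [india, kilo, charlie, delta, foxtrot, golf, echo]
Final RIGHT: [india, golf, foxtrot, alpha, charlie, bravo, delta]
i=0: L=india R=india -> agree -> india
i=1: L=kilo=BASE, R=golf -> take RIGHT -> golf
i=2: BASE=kilo L=charlie R=foxtrot all differ -> CONFLICT
i=3: L=delta=BASE, R=alpha -> take RIGHT -> alpha
i=4: L=foxtrot=BASE, R=charlie -> take RIGHT -> charlie
i=5: BASE=hotel L=golf R=bravo all differ -> CONFLICT
i=6: L=echo=BASE, R=delta -> take RIGHT -> delta
Conflict count: 2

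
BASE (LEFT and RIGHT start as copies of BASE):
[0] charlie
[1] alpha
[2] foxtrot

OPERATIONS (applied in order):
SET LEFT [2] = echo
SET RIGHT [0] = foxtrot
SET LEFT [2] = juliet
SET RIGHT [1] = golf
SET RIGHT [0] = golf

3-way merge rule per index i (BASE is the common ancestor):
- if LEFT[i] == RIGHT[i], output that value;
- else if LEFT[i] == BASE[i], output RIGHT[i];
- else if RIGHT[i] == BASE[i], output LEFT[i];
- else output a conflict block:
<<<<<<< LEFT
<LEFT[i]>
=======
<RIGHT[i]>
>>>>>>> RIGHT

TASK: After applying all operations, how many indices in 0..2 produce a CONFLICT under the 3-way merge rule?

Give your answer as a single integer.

Final LEFT:  [charlie, alpha, juliet]
Final RIGHT: [golf, golf, foxtrot]
i=0: L=charlie=BASE, R=golf -> take RIGHT -> golf
i=1: L=alpha=BASE, R=golf -> take RIGHT -> golf
i=2: L=juliet, R=foxtrot=BASE -> take LEFT -> juliet
Conflict count: 0

Answer: 0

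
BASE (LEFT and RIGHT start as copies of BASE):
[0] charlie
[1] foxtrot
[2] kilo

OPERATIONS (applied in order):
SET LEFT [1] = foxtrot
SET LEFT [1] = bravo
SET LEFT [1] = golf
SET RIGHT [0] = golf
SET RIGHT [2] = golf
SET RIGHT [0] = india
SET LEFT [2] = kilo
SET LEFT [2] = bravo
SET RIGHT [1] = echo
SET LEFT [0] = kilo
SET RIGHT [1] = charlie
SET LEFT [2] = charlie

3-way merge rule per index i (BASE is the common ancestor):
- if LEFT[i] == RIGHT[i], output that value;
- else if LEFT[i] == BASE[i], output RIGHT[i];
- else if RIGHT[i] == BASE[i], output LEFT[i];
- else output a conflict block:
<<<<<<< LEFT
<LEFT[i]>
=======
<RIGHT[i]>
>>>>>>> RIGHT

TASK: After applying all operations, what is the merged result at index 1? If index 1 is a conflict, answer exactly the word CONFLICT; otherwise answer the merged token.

Answer: CONFLICT

Derivation:
Final LEFT:  [kilo, golf, charlie]
Final RIGHT: [india, charlie, golf]
i=0: BASE=charlie L=kilo R=india all differ -> CONFLICT
i=1: BASE=foxtrot L=golf R=charlie all differ -> CONFLICT
i=2: BASE=kilo L=charlie R=golf all differ -> CONFLICT
Index 1 -> CONFLICT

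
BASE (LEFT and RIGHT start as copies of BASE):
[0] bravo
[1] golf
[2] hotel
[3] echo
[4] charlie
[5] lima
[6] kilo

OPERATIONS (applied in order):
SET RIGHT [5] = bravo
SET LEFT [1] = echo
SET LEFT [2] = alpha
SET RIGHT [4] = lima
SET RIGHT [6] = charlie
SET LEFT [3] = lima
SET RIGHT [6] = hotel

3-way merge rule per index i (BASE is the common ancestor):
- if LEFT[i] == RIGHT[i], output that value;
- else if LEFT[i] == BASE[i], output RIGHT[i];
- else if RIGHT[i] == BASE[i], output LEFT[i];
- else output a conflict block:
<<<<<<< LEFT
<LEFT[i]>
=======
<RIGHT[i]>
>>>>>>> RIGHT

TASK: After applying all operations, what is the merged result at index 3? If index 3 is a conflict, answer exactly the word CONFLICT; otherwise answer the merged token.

Answer: lima

Derivation:
Final LEFT:  [bravo, echo, alpha, lima, charlie, lima, kilo]
Final RIGHT: [bravo, golf, hotel, echo, lima, bravo, hotel]
i=0: L=bravo R=bravo -> agree -> bravo
i=1: L=echo, R=golf=BASE -> take LEFT -> echo
i=2: L=alpha, R=hotel=BASE -> take LEFT -> alpha
i=3: L=lima, R=echo=BASE -> take LEFT -> lima
i=4: L=charlie=BASE, R=lima -> take RIGHT -> lima
i=5: L=lima=BASE, R=bravo -> take RIGHT -> bravo
i=6: L=kilo=BASE, R=hotel -> take RIGHT -> hotel
Index 3 -> lima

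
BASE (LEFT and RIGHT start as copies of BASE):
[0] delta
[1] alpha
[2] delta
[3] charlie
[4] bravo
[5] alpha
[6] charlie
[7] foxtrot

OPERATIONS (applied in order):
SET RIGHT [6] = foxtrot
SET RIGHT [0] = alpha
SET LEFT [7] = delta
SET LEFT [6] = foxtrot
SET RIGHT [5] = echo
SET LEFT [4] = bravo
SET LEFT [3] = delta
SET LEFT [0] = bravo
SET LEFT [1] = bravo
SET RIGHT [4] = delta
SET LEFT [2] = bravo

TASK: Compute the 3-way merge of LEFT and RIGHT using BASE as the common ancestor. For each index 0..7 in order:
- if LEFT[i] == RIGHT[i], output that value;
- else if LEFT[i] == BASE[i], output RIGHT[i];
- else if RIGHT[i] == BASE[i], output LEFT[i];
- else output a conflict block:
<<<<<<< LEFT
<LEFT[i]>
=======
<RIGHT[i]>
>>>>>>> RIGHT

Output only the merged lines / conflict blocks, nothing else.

Final LEFT:  [bravo, bravo, bravo, delta, bravo, alpha, foxtrot, delta]
Final RIGHT: [alpha, alpha, delta, charlie, delta, echo, foxtrot, foxtrot]
i=0: BASE=delta L=bravo R=alpha all differ -> CONFLICT
i=1: L=bravo, R=alpha=BASE -> take LEFT -> bravo
i=2: L=bravo, R=delta=BASE -> take LEFT -> bravo
i=3: L=delta, R=charlie=BASE -> take LEFT -> delta
i=4: L=bravo=BASE, R=delta -> take RIGHT -> delta
i=5: L=alpha=BASE, R=echo -> take RIGHT -> echo
i=6: L=foxtrot R=foxtrot -> agree -> foxtrot
i=7: L=delta, R=foxtrot=BASE -> take LEFT -> delta

Answer: <<<<<<< LEFT
bravo
=======
alpha
>>>>>>> RIGHT
bravo
bravo
delta
delta
echo
foxtrot
delta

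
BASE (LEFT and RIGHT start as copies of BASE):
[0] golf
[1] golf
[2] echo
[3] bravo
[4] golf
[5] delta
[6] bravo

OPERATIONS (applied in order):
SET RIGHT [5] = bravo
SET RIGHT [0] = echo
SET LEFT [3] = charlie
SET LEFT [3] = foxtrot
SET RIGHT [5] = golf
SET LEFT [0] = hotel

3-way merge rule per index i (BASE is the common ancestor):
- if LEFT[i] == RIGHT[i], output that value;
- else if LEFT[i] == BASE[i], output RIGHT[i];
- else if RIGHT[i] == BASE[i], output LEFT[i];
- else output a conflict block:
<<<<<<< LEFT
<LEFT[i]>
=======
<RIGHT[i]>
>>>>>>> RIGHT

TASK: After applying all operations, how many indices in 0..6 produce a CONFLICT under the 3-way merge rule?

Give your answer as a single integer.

Answer: 1

Derivation:
Final LEFT:  [hotel, golf, echo, foxtrot, golf, delta, bravo]
Final RIGHT: [echo, golf, echo, bravo, golf, golf, bravo]
i=0: BASE=golf L=hotel R=echo all differ -> CONFLICT
i=1: L=golf R=golf -> agree -> golf
i=2: L=echo R=echo -> agree -> echo
i=3: L=foxtrot, R=bravo=BASE -> take LEFT -> foxtrot
i=4: L=golf R=golf -> agree -> golf
i=5: L=delta=BASE, R=golf -> take RIGHT -> golf
i=6: L=bravo R=bravo -> agree -> bravo
Conflict count: 1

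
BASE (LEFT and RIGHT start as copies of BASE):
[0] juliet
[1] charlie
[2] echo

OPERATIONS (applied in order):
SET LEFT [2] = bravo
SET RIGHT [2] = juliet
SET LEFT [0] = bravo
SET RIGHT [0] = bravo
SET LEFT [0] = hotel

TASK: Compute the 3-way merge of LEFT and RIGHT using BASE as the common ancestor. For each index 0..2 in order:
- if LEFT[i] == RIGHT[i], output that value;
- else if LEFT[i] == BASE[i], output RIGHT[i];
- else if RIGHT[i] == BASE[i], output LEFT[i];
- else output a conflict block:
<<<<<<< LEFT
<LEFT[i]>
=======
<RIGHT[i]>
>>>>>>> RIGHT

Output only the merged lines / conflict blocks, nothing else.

Final LEFT:  [hotel, charlie, bravo]
Final RIGHT: [bravo, charlie, juliet]
i=0: BASE=juliet L=hotel R=bravo all differ -> CONFLICT
i=1: L=charlie R=charlie -> agree -> charlie
i=2: BASE=echo L=bravo R=juliet all differ -> CONFLICT

Answer: <<<<<<< LEFT
hotel
=======
bravo
>>>>>>> RIGHT
charlie
<<<<<<< LEFT
bravo
=======
juliet
>>>>>>> RIGHT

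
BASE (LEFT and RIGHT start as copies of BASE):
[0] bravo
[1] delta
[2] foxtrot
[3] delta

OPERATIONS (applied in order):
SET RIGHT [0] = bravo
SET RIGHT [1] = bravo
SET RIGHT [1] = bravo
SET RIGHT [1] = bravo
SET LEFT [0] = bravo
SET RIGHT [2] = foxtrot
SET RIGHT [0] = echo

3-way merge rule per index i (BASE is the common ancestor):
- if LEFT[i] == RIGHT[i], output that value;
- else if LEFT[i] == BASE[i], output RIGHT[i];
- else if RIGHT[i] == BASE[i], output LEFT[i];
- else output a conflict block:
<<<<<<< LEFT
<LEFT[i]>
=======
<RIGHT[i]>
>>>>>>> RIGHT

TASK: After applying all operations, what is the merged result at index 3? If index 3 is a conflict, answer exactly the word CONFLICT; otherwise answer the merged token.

Answer: delta

Derivation:
Final LEFT:  [bravo, delta, foxtrot, delta]
Final RIGHT: [echo, bravo, foxtrot, delta]
i=0: L=bravo=BASE, R=echo -> take RIGHT -> echo
i=1: L=delta=BASE, R=bravo -> take RIGHT -> bravo
i=2: L=foxtrot R=foxtrot -> agree -> foxtrot
i=3: L=delta R=delta -> agree -> delta
Index 3 -> delta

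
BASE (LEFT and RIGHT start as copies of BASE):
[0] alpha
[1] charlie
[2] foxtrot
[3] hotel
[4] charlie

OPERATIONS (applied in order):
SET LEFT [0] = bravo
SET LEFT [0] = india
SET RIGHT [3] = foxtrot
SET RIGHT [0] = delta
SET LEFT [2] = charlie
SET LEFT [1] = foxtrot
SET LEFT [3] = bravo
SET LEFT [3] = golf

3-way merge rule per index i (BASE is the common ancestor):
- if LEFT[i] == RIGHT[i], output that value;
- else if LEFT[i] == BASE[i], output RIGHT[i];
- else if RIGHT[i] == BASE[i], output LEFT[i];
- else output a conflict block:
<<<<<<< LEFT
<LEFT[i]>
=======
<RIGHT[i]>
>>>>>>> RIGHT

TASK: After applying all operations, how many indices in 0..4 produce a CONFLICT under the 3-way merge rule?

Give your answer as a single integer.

Answer: 2

Derivation:
Final LEFT:  [india, foxtrot, charlie, golf, charlie]
Final RIGHT: [delta, charlie, foxtrot, foxtrot, charlie]
i=0: BASE=alpha L=india R=delta all differ -> CONFLICT
i=1: L=foxtrot, R=charlie=BASE -> take LEFT -> foxtrot
i=2: L=charlie, R=foxtrot=BASE -> take LEFT -> charlie
i=3: BASE=hotel L=golf R=foxtrot all differ -> CONFLICT
i=4: L=charlie R=charlie -> agree -> charlie
Conflict count: 2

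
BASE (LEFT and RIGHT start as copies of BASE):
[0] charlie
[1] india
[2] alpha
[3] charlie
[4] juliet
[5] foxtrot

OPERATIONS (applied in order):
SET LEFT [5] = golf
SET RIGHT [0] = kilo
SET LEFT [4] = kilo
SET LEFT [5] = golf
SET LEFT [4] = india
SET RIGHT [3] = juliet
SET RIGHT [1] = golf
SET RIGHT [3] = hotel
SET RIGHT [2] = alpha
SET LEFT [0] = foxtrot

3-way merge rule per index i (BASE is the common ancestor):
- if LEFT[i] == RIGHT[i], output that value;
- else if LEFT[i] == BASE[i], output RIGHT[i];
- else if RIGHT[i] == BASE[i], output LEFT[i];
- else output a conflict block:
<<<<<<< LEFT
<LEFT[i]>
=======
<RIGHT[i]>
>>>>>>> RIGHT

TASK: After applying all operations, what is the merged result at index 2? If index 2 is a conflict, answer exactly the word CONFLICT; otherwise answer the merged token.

Final LEFT:  [foxtrot, india, alpha, charlie, india, golf]
Final RIGHT: [kilo, golf, alpha, hotel, juliet, foxtrot]
i=0: BASE=charlie L=foxtrot R=kilo all differ -> CONFLICT
i=1: L=india=BASE, R=golf -> take RIGHT -> golf
i=2: L=alpha R=alpha -> agree -> alpha
i=3: L=charlie=BASE, R=hotel -> take RIGHT -> hotel
i=4: L=india, R=juliet=BASE -> take LEFT -> india
i=5: L=golf, R=foxtrot=BASE -> take LEFT -> golf
Index 2 -> alpha

Answer: alpha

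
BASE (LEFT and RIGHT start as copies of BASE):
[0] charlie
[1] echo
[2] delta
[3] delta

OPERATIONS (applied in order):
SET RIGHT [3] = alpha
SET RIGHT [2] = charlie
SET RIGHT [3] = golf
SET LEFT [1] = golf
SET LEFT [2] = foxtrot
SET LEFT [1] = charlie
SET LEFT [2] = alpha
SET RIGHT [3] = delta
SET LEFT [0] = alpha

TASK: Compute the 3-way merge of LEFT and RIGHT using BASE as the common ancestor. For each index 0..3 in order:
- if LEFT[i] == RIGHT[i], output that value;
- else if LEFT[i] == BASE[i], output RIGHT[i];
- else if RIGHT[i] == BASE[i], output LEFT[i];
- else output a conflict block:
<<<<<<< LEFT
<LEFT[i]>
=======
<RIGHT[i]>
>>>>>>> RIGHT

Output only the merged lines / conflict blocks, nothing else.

Final LEFT:  [alpha, charlie, alpha, delta]
Final RIGHT: [charlie, echo, charlie, delta]
i=0: L=alpha, R=charlie=BASE -> take LEFT -> alpha
i=1: L=charlie, R=echo=BASE -> take LEFT -> charlie
i=2: BASE=delta L=alpha R=charlie all differ -> CONFLICT
i=3: L=delta R=delta -> agree -> delta

Answer: alpha
charlie
<<<<<<< LEFT
alpha
=======
charlie
>>>>>>> RIGHT
delta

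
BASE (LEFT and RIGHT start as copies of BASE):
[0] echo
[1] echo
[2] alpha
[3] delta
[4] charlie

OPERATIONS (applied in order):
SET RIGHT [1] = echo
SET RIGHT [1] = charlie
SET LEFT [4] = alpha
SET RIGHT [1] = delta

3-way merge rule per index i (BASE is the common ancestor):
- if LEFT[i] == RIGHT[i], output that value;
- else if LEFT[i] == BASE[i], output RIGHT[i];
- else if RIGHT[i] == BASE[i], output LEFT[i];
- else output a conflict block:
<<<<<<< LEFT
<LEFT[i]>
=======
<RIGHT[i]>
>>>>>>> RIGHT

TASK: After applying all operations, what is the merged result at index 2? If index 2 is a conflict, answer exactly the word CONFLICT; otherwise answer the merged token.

Answer: alpha

Derivation:
Final LEFT:  [echo, echo, alpha, delta, alpha]
Final RIGHT: [echo, delta, alpha, delta, charlie]
i=0: L=echo R=echo -> agree -> echo
i=1: L=echo=BASE, R=delta -> take RIGHT -> delta
i=2: L=alpha R=alpha -> agree -> alpha
i=3: L=delta R=delta -> agree -> delta
i=4: L=alpha, R=charlie=BASE -> take LEFT -> alpha
Index 2 -> alpha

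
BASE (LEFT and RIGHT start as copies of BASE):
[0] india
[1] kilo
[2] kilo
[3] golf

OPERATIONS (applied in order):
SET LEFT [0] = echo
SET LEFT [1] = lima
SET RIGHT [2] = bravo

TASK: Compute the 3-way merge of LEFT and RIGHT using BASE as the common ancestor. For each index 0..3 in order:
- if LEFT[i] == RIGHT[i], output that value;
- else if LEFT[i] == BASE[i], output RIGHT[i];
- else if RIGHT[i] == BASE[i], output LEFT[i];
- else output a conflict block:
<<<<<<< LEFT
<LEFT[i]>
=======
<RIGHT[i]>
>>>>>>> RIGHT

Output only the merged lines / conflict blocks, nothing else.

Answer: echo
lima
bravo
golf

Derivation:
Final LEFT:  [echo, lima, kilo, golf]
Final RIGHT: [india, kilo, bravo, golf]
i=0: L=echo, R=india=BASE -> take LEFT -> echo
i=1: L=lima, R=kilo=BASE -> take LEFT -> lima
i=2: L=kilo=BASE, R=bravo -> take RIGHT -> bravo
i=3: L=golf R=golf -> agree -> golf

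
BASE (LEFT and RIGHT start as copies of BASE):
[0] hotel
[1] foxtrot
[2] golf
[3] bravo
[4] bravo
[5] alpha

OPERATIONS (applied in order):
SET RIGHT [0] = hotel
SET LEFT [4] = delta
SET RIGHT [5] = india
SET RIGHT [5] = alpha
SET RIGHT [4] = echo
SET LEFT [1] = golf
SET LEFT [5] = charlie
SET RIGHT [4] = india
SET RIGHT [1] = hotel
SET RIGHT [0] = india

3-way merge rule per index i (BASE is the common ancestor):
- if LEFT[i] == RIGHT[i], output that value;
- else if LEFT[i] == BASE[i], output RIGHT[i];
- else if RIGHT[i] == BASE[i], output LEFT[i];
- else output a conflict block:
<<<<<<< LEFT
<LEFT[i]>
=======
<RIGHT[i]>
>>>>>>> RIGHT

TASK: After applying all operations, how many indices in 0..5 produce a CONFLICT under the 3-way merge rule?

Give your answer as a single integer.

Final LEFT:  [hotel, golf, golf, bravo, delta, charlie]
Final RIGHT: [india, hotel, golf, bravo, india, alpha]
i=0: L=hotel=BASE, R=india -> take RIGHT -> india
i=1: BASE=foxtrot L=golf R=hotel all differ -> CONFLICT
i=2: L=golf R=golf -> agree -> golf
i=3: L=bravo R=bravo -> agree -> bravo
i=4: BASE=bravo L=delta R=india all differ -> CONFLICT
i=5: L=charlie, R=alpha=BASE -> take LEFT -> charlie
Conflict count: 2

Answer: 2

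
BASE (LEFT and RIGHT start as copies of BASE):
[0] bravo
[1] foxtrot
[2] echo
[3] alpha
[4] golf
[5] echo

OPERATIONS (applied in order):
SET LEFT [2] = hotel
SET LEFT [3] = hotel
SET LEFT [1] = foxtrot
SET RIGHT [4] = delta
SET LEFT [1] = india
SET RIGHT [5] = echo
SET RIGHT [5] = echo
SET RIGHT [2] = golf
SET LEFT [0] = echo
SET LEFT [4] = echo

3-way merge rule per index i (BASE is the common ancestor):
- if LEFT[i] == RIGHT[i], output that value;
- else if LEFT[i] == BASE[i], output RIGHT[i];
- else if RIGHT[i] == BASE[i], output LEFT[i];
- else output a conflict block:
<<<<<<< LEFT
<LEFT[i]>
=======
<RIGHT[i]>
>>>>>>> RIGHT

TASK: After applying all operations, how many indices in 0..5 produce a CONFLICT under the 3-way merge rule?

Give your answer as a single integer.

Answer: 2

Derivation:
Final LEFT:  [echo, india, hotel, hotel, echo, echo]
Final RIGHT: [bravo, foxtrot, golf, alpha, delta, echo]
i=0: L=echo, R=bravo=BASE -> take LEFT -> echo
i=1: L=india, R=foxtrot=BASE -> take LEFT -> india
i=2: BASE=echo L=hotel R=golf all differ -> CONFLICT
i=3: L=hotel, R=alpha=BASE -> take LEFT -> hotel
i=4: BASE=golf L=echo R=delta all differ -> CONFLICT
i=5: L=echo R=echo -> agree -> echo
Conflict count: 2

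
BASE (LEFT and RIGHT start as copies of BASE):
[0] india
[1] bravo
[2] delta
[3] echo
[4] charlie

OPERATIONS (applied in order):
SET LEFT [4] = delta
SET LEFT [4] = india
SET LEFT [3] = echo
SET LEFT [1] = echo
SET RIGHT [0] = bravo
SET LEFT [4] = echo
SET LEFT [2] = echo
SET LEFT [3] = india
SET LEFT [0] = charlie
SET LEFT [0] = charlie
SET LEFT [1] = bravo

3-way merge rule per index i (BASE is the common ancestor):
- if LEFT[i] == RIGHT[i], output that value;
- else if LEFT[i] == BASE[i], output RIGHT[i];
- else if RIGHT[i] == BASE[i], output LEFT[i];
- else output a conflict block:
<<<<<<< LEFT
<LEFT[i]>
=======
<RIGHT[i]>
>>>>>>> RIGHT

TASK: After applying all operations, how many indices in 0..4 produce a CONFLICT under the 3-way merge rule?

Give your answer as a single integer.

Answer: 1

Derivation:
Final LEFT:  [charlie, bravo, echo, india, echo]
Final RIGHT: [bravo, bravo, delta, echo, charlie]
i=0: BASE=india L=charlie R=bravo all differ -> CONFLICT
i=1: L=bravo R=bravo -> agree -> bravo
i=2: L=echo, R=delta=BASE -> take LEFT -> echo
i=3: L=india, R=echo=BASE -> take LEFT -> india
i=4: L=echo, R=charlie=BASE -> take LEFT -> echo
Conflict count: 1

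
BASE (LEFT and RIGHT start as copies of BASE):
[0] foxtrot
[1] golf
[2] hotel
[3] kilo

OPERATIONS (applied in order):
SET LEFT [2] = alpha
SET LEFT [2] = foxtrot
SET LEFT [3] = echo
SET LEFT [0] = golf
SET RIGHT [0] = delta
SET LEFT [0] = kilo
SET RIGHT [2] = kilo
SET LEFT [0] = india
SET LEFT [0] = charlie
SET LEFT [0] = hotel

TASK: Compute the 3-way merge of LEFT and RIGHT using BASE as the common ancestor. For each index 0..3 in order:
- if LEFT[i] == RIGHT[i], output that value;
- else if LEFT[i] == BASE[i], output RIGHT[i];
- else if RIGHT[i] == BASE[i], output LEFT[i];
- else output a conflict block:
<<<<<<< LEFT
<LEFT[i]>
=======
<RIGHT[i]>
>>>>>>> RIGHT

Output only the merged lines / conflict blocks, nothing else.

Answer: <<<<<<< LEFT
hotel
=======
delta
>>>>>>> RIGHT
golf
<<<<<<< LEFT
foxtrot
=======
kilo
>>>>>>> RIGHT
echo

Derivation:
Final LEFT:  [hotel, golf, foxtrot, echo]
Final RIGHT: [delta, golf, kilo, kilo]
i=0: BASE=foxtrot L=hotel R=delta all differ -> CONFLICT
i=1: L=golf R=golf -> agree -> golf
i=2: BASE=hotel L=foxtrot R=kilo all differ -> CONFLICT
i=3: L=echo, R=kilo=BASE -> take LEFT -> echo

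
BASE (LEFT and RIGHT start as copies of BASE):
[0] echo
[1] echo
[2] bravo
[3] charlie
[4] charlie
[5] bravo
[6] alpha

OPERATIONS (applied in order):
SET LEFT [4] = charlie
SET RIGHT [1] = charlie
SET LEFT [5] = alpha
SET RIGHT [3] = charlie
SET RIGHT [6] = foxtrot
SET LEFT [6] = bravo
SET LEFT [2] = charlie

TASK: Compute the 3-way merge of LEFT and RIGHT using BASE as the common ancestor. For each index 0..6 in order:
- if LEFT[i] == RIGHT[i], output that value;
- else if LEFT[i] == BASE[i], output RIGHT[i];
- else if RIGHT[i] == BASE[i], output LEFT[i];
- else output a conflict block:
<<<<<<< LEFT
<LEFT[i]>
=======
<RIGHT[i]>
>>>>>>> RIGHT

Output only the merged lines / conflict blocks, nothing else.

Answer: echo
charlie
charlie
charlie
charlie
alpha
<<<<<<< LEFT
bravo
=======
foxtrot
>>>>>>> RIGHT

Derivation:
Final LEFT:  [echo, echo, charlie, charlie, charlie, alpha, bravo]
Final RIGHT: [echo, charlie, bravo, charlie, charlie, bravo, foxtrot]
i=0: L=echo R=echo -> agree -> echo
i=1: L=echo=BASE, R=charlie -> take RIGHT -> charlie
i=2: L=charlie, R=bravo=BASE -> take LEFT -> charlie
i=3: L=charlie R=charlie -> agree -> charlie
i=4: L=charlie R=charlie -> agree -> charlie
i=5: L=alpha, R=bravo=BASE -> take LEFT -> alpha
i=6: BASE=alpha L=bravo R=foxtrot all differ -> CONFLICT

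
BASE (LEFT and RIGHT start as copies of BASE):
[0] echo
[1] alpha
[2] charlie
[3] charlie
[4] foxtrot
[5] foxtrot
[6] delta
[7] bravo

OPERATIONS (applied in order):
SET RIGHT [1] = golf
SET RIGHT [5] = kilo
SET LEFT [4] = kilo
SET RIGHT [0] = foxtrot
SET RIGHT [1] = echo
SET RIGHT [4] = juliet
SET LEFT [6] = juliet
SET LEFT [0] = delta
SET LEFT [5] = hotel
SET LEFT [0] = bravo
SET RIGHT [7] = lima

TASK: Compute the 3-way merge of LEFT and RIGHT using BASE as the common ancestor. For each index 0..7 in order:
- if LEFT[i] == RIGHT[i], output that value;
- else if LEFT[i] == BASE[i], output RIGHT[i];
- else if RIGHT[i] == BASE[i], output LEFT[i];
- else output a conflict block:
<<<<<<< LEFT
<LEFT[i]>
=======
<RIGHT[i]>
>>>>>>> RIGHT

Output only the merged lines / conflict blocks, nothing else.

Final LEFT:  [bravo, alpha, charlie, charlie, kilo, hotel, juliet, bravo]
Final RIGHT: [foxtrot, echo, charlie, charlie, juliet, kilo, delta, lima]
i=0: BASE=echo L=bravo R=foxtrot all differ -> CONFLICT
i=1: L=alpha=BASE, R=echo -> take RIGHT -> echo
i=2: L=charlie R=charlie -> agree -> charlie
i=3: L=charlie R=charlie -> agree -> charlie
i=4: BASE=foxtrot L=kilo R=juliet all differ -> CONFLICT
i=5: BASE=foxtrot L=hotel R=kilo all differ -> CONFLICT
i=6: L=juliet, R=delta=BASE -> take LEFT -> juliet
i=7: L=bravo=BASE, R=lima -> take RIGHT -> lima

Answer: <<<<<<< LEFT
bravo
=======
foxtrot
>>>>>>> RIGHT
echo
charlie
charlie
<<<<<<< LEFT
kilo
=======
juliet
>>>>>>> RIGHT
<<<<<<< LEFT
hotel
=======
kilo
>>>>>>> RIGHT
juliet
lima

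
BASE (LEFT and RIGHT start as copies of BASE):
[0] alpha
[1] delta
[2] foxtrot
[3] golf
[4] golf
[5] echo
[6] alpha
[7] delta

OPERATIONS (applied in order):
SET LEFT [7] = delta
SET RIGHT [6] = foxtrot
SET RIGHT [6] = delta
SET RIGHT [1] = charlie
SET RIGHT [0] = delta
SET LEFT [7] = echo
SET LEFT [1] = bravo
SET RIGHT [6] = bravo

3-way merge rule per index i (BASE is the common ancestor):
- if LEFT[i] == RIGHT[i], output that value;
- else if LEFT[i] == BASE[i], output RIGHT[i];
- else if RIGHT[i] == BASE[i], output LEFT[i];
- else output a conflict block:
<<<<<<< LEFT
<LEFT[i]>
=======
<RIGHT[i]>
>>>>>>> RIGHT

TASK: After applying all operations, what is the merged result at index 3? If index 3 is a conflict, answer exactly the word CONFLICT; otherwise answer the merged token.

Final LEFT:  [alpha, bravo, foxtrot, golf, golf, echo, alpha, echo]
Final RIGHT: [delta, charlie, foxtrot, golf, golf, echo, bravo, delta]
i=0: L=alpha=BASE, R=delta -> take RIGHT -> delta
i=1: BASE=delta L=bravo R=charlie all differ -> CONFLICT
i=2: L=foxtrot R=foxtrot -> agree -> foxtrot
i=3: L=golf R=golf -> agree -> golf
i=4: L=golf R=golf -> agree -> golf
i=5: L=echo R=echo -> agree -> echo
i=6: L=alpha=BASE, R=bravo -> take RIGHT -> bravo
i=7: L=echo, R=delta=BASE -> take LEFT -> echo
Index 3 -> golf

Answer: golf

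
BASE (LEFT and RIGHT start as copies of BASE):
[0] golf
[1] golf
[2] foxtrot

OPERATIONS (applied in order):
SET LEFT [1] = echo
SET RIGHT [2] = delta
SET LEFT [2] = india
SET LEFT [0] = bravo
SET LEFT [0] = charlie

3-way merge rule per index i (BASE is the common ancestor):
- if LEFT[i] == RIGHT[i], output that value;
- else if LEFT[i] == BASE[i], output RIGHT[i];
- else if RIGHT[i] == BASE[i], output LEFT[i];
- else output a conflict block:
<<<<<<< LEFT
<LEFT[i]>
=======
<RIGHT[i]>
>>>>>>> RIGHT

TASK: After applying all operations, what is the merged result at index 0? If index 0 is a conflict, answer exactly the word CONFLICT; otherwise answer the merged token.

Answer: charlie

Derivation:
Final LEFT:  [charlie, echo, india]
Final RIGHT: [golf, golf, delta]
i=0: L=charlie, R=golf=BASE -> take LEFT -> charlie
i=1: L=echo, R=golf=BASE -> take LEFT -> echo
i=2: BASE=foxtrot L=india R=delta all differ -> CONFLICT
Index 0 -> charlie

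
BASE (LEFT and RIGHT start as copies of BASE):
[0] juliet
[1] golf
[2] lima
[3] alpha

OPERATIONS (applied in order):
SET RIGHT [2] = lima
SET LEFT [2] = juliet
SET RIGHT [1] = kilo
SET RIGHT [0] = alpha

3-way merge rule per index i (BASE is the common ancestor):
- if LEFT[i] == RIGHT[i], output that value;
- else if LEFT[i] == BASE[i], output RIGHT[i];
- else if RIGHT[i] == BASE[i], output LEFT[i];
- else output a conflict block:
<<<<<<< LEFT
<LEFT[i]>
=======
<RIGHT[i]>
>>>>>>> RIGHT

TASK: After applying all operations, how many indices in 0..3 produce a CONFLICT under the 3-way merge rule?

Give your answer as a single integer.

Final LEFT:  [juliet, golf, juliet, alpha]
Final RIGHT: [alpha, kilo, lima, alpha]
i=0: L=juliet=BASE, R=alpha -> take RIGHT -> alpha
i=1: L=golf=BASE, R=kilo -> take RIGHT -> kilo
i=2: L=juliet, R=lima=BASE -> take LEFT -> juliet
i=3: L=alpha R=alpha -> agree -> alpha
Conflict count: 0

Answer: 0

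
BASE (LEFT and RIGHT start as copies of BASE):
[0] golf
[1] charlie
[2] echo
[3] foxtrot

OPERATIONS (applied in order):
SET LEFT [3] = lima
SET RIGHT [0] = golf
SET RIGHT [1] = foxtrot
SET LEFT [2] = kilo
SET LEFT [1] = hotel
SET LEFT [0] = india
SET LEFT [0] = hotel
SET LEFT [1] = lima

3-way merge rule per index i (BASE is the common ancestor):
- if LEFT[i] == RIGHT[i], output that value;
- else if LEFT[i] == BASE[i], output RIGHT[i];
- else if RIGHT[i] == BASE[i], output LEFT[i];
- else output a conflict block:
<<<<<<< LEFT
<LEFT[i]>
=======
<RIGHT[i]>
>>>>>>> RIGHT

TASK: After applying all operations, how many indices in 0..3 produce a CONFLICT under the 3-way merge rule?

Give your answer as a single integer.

Final LEFT:  [hotel, lima, kilo, lima]
Final RIGHT: [golf, foxtrot, echo, foxtrot]
i=0: L=hotel, R=golf=BASE -> take LEFT -> hotel
i=1: BASE=charlie L=lima R=foxtrot all differ -> CONFLICT
i=2: L=kilo, R=echo=BASE -> take LEFT -> kilo
i=3: L=lima, R=foxtrot=BASE -> take LEFT -> lima
Conflict count: 1

Answer: 1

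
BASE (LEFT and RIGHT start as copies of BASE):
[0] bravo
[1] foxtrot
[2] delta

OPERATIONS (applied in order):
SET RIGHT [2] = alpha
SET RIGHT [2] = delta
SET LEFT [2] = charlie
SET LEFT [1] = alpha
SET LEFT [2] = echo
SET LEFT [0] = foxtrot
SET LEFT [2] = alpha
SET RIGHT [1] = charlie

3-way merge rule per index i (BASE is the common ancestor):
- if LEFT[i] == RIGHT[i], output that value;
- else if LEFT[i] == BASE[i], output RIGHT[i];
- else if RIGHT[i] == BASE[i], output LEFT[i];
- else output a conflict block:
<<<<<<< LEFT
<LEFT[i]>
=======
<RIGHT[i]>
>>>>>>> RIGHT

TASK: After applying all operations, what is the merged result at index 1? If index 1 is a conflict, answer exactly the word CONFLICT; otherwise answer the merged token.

Answer: CONFLICT

Derivation:
Final LEFT:  [foxtrot, alpha, alpha]
Final RIGHT: [bravo, charlie, delta]
i=0: L=foxtrot, R=bravo=BASE -> take LEFT -> foxtrot
i=1: BASE=foxtrot L=alpha R=charlie all differ -> CONFLICT
i=2: L=alpha, R=delta=BASE -> take LEFT -> alpha
Index 1 -> CONFLICT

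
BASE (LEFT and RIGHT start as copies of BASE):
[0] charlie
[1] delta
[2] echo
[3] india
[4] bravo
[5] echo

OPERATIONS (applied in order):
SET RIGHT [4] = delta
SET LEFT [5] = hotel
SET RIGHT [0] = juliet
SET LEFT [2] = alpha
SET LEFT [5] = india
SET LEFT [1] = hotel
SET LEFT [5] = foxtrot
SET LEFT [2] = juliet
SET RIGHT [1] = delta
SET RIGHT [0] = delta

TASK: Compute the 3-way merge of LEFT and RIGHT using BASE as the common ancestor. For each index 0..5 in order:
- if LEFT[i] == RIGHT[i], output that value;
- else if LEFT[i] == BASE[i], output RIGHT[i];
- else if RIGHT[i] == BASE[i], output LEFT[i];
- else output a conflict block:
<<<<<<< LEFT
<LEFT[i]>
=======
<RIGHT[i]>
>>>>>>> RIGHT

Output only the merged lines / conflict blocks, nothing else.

Answer: delta
hotel
juliet
india
delta
foxtrot

Derivation:
Final LEFT:  [charlie, hotel, juliet, india, bravo, foxtrot]
Final RIGHT: [delta, delta, echo, india, delta, echo]
i=0: L=charlie=BASE, R=delta -> take RIGHT -> delta
i=1: L=hotel, R=delta=BASE -> take LEFT -> hotel
i=2: L=juliet, R=echo=BASE -> take LEFT -> juliet
i=3: L=india R=india -> agree -> india
i=4: L=bravo=BASE, R=delta -> take RIGHT -> delta
i=5: L=foxtrot, R=echo=BASE -> take LEFT -> foxtrot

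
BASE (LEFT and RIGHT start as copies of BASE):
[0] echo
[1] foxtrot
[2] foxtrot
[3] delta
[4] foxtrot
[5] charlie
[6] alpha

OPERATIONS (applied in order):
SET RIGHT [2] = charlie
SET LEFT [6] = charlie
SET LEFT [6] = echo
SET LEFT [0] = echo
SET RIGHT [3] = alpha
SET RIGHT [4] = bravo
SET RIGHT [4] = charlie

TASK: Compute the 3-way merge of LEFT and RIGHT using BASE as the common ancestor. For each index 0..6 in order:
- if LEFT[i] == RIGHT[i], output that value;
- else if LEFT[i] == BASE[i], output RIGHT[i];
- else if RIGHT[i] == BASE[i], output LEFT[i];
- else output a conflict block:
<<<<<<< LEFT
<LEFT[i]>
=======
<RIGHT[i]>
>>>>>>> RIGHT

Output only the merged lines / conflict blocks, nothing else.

Answer: echo
foxtrot
charlie
alpha
charlie
charlie
echo

Derivation:
Final LEFT:  [echo, foxtrot, foxtrot, delta, foxtrot, charlie, echo]
Final RIGHT: [echo, foxtrot, charlie, alpha, charlie, charlie, alpha]
i=0: L=echo R=echo -> agree -> echo
i=1: L=foxtrot R=foxtrot -> agree -> foxtrot
i=2: L=foxtrot=BASE, R=charlie -> take RIGHT -> charlie
i=3: L=delta=BASE, R=alpha -> take RIGHT -> alpha
i=4: L=foxtrot=BASE, R=charlie -> take RIGHT -> charlie
i=5: L=charlie R=charlie -> agree -> charlie
i=6: L=echo, R=alpha=BASE -> take LEFT -> echo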